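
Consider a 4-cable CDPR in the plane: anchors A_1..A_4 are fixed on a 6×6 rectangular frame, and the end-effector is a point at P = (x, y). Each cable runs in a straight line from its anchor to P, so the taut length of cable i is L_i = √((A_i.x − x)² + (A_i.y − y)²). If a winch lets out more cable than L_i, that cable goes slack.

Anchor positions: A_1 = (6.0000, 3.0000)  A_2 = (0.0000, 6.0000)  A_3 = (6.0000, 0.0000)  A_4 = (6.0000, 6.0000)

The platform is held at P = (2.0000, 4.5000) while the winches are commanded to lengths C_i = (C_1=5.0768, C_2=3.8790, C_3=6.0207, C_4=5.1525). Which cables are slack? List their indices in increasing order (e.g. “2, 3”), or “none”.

1, 2, 4

cable 1: √((4.0000)²+(-1.5000)²)=4.2720, C_1=5.0768: slack
cable 2: √((-2.0000)²+(1.5000)²)=2.5000, C_2=3.8790: slack
cable 3: √((4.0000)²+(-4.5000)²)=6.0208, C_3=6.0207: taut
cable 4: √((4.0000)²+(1.5000)²)=4.2720, C_4=5.1525: slack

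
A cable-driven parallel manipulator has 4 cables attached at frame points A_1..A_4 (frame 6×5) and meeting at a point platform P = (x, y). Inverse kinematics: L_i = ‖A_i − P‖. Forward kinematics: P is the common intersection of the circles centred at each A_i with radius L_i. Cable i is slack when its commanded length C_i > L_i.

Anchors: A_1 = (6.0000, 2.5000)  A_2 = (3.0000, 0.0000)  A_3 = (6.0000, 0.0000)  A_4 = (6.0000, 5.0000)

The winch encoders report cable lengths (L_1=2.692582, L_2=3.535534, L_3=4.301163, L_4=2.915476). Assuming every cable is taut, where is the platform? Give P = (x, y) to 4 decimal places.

circle eqns → linear via eq_j − eq_1; set k_j = A_j·A_j − L_j²
k_1 = 36.0000+6.2500−7.2500 = 35.0000
6.0000·x + 5.0000·y = k_1−k_2 = 38.5000
0.0000·x + 5.0000·y = k_1−k_3 = 17.5000
0.0000·x − 5.0000·y = k_1−k_4 = -17.5000
solve first two rows → x=3.5000, y=3.5000
check cable 4: ‖A_4−P‖² = 8.5000 ≈ L_4² = 8.5000 ✓

(3.5000, 3.5000)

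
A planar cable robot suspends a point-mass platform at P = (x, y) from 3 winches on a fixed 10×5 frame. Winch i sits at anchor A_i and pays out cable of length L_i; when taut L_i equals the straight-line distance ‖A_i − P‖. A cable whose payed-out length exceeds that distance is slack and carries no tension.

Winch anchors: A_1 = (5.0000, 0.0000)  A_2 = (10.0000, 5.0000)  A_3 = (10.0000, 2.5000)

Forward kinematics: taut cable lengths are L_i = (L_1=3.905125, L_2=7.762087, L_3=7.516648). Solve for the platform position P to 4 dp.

each cable: (A_i−P)·(A_i−P) = L_i²; let k_i = ‖A_i‖²−L_i²
k_1 = 25.0000+0.0000−15.2500 = 9.7500
row 1: -10.0000x − 10.0000y = -55.0000  (k_2=64.7500)
row 2: -10.0000x − 5.0000y = -40.0000  (k_3=49.7500)
Cramer on rows 1–2 → x = 2.5000, y = 3.0000

(2.5000, 3.0000)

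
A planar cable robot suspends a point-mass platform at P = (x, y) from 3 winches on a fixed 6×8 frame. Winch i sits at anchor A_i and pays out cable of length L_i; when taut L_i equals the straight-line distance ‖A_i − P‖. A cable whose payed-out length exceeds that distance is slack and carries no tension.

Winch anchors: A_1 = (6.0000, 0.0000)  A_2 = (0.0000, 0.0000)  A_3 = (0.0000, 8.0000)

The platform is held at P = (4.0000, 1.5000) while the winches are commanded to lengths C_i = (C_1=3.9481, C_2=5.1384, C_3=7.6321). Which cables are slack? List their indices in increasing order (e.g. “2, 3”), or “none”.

1, 2

i=1: geometric 2.5000 vs commanded 3.9481 ⇒ slack
i=2: geometric 4.2720 vs commanded 5.1384 ⇒ slack
i=3: geometric 7.6322 vs commanded 7.6321 ⇒ taut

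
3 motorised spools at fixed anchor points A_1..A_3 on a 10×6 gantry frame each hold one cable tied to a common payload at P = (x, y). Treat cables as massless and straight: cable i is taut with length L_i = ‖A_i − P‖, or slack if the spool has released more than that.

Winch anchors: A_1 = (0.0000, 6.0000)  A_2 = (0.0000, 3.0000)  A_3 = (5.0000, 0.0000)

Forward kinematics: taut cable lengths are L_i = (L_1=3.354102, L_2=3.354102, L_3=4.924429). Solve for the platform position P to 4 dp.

each cable: (A_i−P)·(A_i−P) = L_i²; let k_i = ‖A_i‖²−L_i²
k_1 = 0.0000+36.0000−11.2500 = 24.7500
row 1: 0.0000x + 6.0000y = 27.0000  (k_2=-2.2500)
row 2: -10.0000x + 12.0000y = 24.0000  (k_3=0.7500)
Cramer on rows 1–2 → x = 3.0000, y = 4.5000

(3.0000, 4.5000)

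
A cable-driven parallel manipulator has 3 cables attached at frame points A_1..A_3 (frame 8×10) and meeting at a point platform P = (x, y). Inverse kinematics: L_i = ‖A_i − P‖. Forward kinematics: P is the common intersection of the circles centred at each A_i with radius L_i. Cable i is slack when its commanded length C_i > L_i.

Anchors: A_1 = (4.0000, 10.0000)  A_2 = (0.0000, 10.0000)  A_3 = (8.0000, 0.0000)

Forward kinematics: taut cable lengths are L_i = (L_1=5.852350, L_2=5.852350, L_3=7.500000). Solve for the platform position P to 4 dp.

(2.0000, 4.5000)

each cable: (A_i−P)·(A_i−P) = L_i²; let k_i = ‖A_i‖²−L_i²
k_1 = 16.0000+100.0000−34.2500 = 81.7500
row 1: 8.0000x + 0.0000y = 16.0000  (k_2=65.7500)
row 2: -8.0000x + 20.0000y = 74.0000  (k_3=7.7500)
Cramer on rows 1–2 → x = 2.0000, y = 4.5000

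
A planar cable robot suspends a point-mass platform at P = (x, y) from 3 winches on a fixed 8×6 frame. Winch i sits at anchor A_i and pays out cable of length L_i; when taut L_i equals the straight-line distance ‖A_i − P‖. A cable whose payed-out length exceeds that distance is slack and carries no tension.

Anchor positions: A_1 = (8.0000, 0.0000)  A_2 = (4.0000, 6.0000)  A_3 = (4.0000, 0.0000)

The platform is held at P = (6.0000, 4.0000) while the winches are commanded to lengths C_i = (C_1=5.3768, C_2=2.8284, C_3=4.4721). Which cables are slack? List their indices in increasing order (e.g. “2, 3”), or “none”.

1

cable 1: L_1 = ‖A_1−P‖ = 4.4721;  C_1 = 5.3768 → slack
cable 2: L_2 = ‖A_2−P‖ = 2.8284;  C_2 = 2.8284 → taut
cable 3: L_3 = ‖A_3−P‖ = 4.4721;  C_3 = 4.4721 → taut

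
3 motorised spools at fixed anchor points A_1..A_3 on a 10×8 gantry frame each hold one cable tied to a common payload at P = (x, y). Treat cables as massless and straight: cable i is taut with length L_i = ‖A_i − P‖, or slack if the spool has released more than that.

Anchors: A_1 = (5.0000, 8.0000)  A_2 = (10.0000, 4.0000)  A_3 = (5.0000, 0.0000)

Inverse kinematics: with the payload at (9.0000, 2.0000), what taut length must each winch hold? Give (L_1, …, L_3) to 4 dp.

(7.2111, 2.2361, 4.4721)

L_1 = √((5.0000−9.0000)² + (8.0000−2.0000)²) = 7.2111
L_2 = √((10.0000−9.0000)² + (4.0000−2.0000)²) = 2.2361
L_3 = √((5.0000−9.0000)² + (0.0000−2.0000)²) = 4.4721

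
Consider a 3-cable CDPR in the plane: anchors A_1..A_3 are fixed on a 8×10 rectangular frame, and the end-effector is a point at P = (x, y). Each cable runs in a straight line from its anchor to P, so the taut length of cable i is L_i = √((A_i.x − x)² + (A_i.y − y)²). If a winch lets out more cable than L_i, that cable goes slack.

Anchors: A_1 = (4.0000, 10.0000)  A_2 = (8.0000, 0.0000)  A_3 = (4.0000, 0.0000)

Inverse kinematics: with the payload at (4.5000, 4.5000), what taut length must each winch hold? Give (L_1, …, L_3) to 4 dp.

(5.5227, 5.7009, 4.5277)

L_1 = √((4.0000−4.5000)² + (10.0000−4.5000)²) = 5.5227
L_2 = √((8.0000−4.5000)² + (0.0000−4.5000)²) = 5.7009
L_3 = √((4.0000−4.5000)² + (0.0000−4.5000)²) = 4.5277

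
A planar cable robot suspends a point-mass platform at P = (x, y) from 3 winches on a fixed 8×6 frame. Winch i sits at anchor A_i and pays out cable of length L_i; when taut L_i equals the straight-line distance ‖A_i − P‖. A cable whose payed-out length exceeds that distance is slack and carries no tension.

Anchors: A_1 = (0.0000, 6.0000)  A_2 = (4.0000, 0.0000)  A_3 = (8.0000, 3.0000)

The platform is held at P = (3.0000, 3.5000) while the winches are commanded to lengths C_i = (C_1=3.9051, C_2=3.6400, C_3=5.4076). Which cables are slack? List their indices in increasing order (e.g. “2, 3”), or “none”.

3

cable 1: L_1 = ‖A_1−P‖ = 3.9051;  C_1 = 3.9051 → taut
cable 2: L_2 = ‖A_2−P‖ = 3.6401;  C_2 = 3.6400 → taut
cable 3: L_3 = ‖A_3−P‖ = 5.0249;  C_3 = 5.4076 → slack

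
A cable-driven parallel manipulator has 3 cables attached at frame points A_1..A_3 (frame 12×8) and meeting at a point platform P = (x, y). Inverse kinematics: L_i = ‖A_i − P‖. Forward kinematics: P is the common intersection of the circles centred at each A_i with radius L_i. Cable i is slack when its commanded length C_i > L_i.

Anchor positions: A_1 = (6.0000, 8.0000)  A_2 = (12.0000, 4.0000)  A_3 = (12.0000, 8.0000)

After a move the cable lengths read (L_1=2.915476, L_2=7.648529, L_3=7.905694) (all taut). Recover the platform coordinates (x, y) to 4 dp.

(4.5000, 5.5000)

circle eqns → linear via eq_j − eq_1; set k_j = A_j·A_j − L_j²
k_1 = 36.0000+64.0000−8.5000 = 91.5000
-12.0000·x + 8.0000·y = k_1−k_2 = -10.0000
-12.0000·x + 0.0000·y = k_1−k_3 = -54.0000
solve first two rows → x=4.5000, y=5.5000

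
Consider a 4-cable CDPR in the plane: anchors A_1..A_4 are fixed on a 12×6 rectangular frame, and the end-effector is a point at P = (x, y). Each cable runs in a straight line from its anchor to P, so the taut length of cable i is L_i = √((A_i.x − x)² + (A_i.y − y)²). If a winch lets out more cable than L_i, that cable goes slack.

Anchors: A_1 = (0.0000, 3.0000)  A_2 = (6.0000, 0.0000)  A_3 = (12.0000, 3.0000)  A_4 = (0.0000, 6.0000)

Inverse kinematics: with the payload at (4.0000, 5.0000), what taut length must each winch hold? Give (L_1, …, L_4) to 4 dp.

cable 1: Δx=-4.0000, Δy=-2.0000; L_1 = √(Δx²+Δy²) = 4.4721
cable 2: Δx=2.0000, Δy=-5.0000; L_2 = √(Δx²+Δy²) = 5.3852
cable 3: Δx=8.0000, Δy=-2.0000; L_3 = √(Δx²+Δy²) = 8.2462
cable 4: Δx=-4.0000, Δy=1.0000; L_4 = √(Δx²+Δy²) = 4.1231

(4.4721, 5.3852, 8.2462, 4.1231)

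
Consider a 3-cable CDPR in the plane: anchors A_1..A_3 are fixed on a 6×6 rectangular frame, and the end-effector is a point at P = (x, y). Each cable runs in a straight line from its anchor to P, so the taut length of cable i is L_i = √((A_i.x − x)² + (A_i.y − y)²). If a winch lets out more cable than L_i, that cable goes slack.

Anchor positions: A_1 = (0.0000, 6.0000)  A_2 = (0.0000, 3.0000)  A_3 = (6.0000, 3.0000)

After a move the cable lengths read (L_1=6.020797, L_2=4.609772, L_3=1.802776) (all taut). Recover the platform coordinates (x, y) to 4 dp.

(4.5000, 2.0000)

circle eqns → linear via eq_j − eq_1; set q_j = A_j·A_j − L_j²
q_1 = 0.0000+36.0000−36.2500 = -0.2500
0.0000·x + 6.0000·y = q_1−q_2 = 12.0000
-12.0000·x + 6.0000·y = q_1−q_3 = -42.0000
solve first two rows → x=4.5000, y=2.0000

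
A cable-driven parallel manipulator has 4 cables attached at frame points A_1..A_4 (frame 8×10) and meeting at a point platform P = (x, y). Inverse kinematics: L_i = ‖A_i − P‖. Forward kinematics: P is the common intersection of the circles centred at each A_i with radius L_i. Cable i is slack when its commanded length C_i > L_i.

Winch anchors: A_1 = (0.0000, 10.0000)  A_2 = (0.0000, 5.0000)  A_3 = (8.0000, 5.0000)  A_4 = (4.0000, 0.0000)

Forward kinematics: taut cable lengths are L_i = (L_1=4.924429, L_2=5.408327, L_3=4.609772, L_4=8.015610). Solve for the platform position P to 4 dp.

(4.5000, 8.0000)

expand ‖A_i−P‖²=L_i² and subtract eq 1 (q_i ≔ ‖A_i‖²−L_i²)
q_1 = 0.0000+100.0000−24.2500 = 75.7500
eq1−eq2 → [0.0000  10.0000]·P = 80.0000
eq1−eq3 → [-16.0000  10.0000]·P = 8.0000
eq1−eq4 → [-8.0000  20.0000]·P = 124.0000
2×2 solve → P = (4.5000, 8.0000)
check cable 4: ‖A_4−P‖² = 64.2500 ≈ L_4² = 64.2500 ✓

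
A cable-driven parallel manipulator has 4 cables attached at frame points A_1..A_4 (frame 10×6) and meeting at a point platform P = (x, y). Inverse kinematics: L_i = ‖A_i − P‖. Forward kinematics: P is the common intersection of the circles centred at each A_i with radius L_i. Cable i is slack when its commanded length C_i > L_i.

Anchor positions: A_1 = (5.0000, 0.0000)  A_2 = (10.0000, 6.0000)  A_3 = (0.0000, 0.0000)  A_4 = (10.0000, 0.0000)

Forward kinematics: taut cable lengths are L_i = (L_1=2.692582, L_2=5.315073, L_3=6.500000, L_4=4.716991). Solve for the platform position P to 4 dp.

(6.0000, 2.5000)

expand ‖A_i−P‖²=L_i² and subtract eq 1 (q_i ≔ ‖A_i‖²−L_i²)
q_1 = 25.0000+0.0000−7.2500 = 17.7500
eq1−eq2 → [-10.0000  -12.0000]·P = -90.0000
eq1−eq3 → [10.0000  0.0000]·P = 60.0000
eq1−eq4 → [-10.0000  0.0000]·P = -60.0000
2×2 solve → P = (6.0000, 2.5000)
check cable 4: ‖A_4−P‖² = 22.2500 ≈ L_4² = 22.2500 ✓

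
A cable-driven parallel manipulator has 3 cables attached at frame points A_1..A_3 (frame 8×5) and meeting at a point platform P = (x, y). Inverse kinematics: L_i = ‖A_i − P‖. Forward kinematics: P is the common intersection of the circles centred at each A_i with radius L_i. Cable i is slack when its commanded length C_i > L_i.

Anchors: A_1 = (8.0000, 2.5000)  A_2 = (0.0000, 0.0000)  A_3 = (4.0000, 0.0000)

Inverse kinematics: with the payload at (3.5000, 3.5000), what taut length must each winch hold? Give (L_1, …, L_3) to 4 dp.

(4.6098, 4.9497, 3.5355)

L_1: Δ = A_1−P = (4.5000, -1.0000) → ‖Δ‖ = √21.2500 = 4.6098
L_2: Δ = A_2−P = (-3.5000, -3.5000) → ‖Δ‖ = √24.5000 = 4.9497
L_3: Δ = A_3−P = (0.5000, -3.5000) → ‖Δ‖ = √12.5000 = 3.5355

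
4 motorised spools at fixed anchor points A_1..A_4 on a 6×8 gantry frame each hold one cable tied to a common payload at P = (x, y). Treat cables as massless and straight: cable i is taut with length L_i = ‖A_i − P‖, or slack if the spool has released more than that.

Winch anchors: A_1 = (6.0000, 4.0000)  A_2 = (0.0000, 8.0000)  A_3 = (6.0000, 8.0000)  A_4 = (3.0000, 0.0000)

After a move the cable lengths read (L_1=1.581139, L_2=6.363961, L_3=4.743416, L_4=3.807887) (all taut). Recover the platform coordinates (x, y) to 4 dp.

expand ‖A_i−P‖²=L_i² and subtract eq 1 (q_i ≔ ‖A_i‖²−L_i²)
q_1 = 36.0000+16.0000−2.5000 = 49.5000
eq1−eq2 → [12.0000  -8.0000]·P = 26.0000
eq1−eq3 → [0.0000  -8.0000]·P = -28.0000
eq1−eq4 → [6.0000  8.0000]·P = 55.0000
2×2 solve → P = (4.5000, 3.5000)
check cable 4: ‖A_4−P‖² = 14.5000 ≈ L_4² = 14.5000 ✓

(4.5000, 3.5000)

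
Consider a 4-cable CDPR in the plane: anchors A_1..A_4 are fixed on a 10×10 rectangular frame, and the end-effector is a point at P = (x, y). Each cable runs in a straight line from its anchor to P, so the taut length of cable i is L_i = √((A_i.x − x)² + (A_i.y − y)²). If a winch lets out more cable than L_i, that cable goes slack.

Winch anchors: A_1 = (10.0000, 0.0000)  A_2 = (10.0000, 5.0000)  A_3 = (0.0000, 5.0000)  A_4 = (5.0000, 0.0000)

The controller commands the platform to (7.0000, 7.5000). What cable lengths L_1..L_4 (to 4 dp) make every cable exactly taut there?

L_1: Δ = A_1−P = (3.0000, -7.5000) → ‖Δ‖ = √65.2500 = 8.0777
L_2: Δ = A_2−P = (3.0000, -2.5000) → ‖Δ‖ = √15.2500 = 3.9051
L_3: Δ = A_3−P = (-7.0000, -2.5000) → ‖Δ‖ = √55.2500 = 7.4330
L_4: Δ = A_4−P = (-2.0000, -7.5000) → ‖Δ‖ = √60.2500 = 7.7621

(8.0777, 3.9051, 7.4330, 7.7621)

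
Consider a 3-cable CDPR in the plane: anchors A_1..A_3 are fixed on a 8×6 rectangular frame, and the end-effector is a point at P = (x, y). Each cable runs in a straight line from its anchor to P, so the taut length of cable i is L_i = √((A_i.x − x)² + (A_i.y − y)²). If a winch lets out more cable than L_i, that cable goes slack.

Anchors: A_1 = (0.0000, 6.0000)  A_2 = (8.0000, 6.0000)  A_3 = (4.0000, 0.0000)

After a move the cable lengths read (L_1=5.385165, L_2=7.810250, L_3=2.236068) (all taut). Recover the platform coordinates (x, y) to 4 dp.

circle eqns → linear via eq_j − eq_1; set c_j = A_j·A_j − L_j²
c_1 = 0.0000+36.0000−29.0000 = 7.0000
-16.0000·x + 0.0000·y = c_1−c_2 = -32.0000
-8.0000·x + 12.0000·y = c_1−c_3 = -4.0000
solve first two rows → x=2.0000, y=1.0000

(2.0000, 1.0000)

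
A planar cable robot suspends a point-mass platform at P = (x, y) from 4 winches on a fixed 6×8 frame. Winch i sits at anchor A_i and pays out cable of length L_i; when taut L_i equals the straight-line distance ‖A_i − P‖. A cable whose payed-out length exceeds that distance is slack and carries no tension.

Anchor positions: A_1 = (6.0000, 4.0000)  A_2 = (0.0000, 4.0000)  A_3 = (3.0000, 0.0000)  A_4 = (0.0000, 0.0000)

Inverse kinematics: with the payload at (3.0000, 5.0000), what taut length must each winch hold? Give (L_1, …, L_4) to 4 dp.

(3.1623, 3.1623, 5.0000, 5.8310)

L_1: Δ = A_1−P = (3.0000, -1.0000) → ‖Δ‖ = √10.0000 = 3.1623
L_2: Δ = A_2−P = (-3.0000, -1.0000) → ‖Δ‖ = √10.0000 = 3.1623
L_3: Δ = A_3−P = (0.0000, -5.0000) → ‖Δ‖ = √25.0000 = 5.0000
L_4: Δ = A_4−P = (-3.0000, -5.0000) → ‖Δ‖ = √34.0000 = 5.8310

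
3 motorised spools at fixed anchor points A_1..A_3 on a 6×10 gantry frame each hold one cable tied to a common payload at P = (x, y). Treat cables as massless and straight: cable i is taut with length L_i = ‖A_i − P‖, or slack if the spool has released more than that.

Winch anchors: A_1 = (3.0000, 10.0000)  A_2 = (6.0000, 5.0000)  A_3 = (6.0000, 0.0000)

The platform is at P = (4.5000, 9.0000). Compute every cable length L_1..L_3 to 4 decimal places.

(1.8028, 4.2720, 9.1241)

L_1 = √((3.0000−4.5000)² + (10.0000−9.0000)²) = 1.8028
L_2 = √((6.0000−4.5000)² + (5.0000−9.0000)²) = 4.2720
L_3 = √((6.0000−4.5000)² + (0.0000−9.0000)²) = 9.1241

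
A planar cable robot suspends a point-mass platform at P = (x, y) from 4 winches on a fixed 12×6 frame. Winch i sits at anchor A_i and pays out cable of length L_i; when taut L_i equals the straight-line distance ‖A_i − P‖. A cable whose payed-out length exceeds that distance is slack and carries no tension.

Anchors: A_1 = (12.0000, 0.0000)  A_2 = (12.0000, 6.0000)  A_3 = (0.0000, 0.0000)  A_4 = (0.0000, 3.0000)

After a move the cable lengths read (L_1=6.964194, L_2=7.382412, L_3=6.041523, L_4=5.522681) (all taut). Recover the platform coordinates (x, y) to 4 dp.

(5.5000, 2.5000)

circle eqns → linear via eq_j − eq_1; set c_j = A_j·A_j − L_j²
c_1 = 144.0000+0.0000−48.5000 = 95.5000
0.0000·x − 12.0000·y = c_1−c_2 = -30.0000
24.0000·x + 0.0000·y = c_1−c_3 = 132.0000
24.0000·x − 6.0000·y = c_1−c_4 = 117.0000
solve first two rows → x=5.5000, y=2.5000
check cable 4: ‖A_4−P‖² = 30.5000 ≈ L_4² = 30.5000 ✓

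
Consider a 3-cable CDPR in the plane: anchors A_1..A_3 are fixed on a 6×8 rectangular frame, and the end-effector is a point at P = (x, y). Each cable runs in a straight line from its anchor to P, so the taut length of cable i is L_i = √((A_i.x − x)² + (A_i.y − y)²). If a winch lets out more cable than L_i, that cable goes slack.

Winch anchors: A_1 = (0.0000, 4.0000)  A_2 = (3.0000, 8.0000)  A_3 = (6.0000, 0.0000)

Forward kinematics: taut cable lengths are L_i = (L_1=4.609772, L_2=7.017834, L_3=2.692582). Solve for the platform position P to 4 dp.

(3.5000, 1.0000)

circle eqns → linear via eq_j − eq_1; set k_j = A_j·A_j − L_j²
k_1 = 0.0000+16.0000−21.2500 = -5.2500
-6.0000·x − 8.0000·y = k_1−k_2 = -29.0000
-12.0000·x + 8.0000·y = k_1−k_3 = -34.0000
solve first two rows → x=3.5000, y=1.0000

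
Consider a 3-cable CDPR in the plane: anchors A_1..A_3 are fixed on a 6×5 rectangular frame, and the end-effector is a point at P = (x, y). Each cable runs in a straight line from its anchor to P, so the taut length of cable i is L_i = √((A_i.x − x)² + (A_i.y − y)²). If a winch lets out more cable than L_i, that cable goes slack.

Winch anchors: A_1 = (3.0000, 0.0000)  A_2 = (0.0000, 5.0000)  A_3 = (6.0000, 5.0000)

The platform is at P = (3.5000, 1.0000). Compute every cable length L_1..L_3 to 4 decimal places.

(1.1180, 5.3151, 4.7170)

L_1 = √((3.0000−3.5000)² + (0.0000−1.0000)²) = 1.1180
L_2 = √((0.0000−3.5000)² + (5.0000−1.0000)²) = 5.3151
L_3 = √((6.0000−3.5000)² + (5.0000−1.0000)²) = 4.7170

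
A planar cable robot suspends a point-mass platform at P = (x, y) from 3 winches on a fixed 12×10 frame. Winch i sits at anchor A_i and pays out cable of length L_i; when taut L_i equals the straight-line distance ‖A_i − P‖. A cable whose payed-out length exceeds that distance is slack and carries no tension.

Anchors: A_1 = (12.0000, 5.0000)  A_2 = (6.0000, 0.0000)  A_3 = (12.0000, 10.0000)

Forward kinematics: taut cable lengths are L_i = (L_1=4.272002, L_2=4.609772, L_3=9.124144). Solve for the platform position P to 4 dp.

(10.5000, 1.0000)

expand ‖A_i−P‖²=L_i² and subtract eq 1 (c_i ≔ ‖A_i‖²−L_i²)
c_1 = 144.0000+25.0000−18.2500 = 150.7500
eq1−eq2 → [12.0000  10.0000]·P = 136.0000
eq1−eq3 → [0.0000  -10.0000]·P = -10.0000
2×2 solve → P = (10.5000, 1.0000)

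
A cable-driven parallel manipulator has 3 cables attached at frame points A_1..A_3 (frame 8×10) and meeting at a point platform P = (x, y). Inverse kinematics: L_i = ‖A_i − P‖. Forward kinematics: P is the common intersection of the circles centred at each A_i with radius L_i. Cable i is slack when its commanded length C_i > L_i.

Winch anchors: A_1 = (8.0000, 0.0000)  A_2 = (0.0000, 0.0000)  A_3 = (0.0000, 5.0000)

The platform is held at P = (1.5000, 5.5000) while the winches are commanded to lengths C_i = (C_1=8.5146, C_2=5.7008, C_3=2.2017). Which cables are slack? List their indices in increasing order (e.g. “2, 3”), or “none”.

3

i=1: geometric 8.5147 vs commanded 8.5146 ⇒ taut
i=2: geometric 5.7009 vs commanded 5.7008 ⇒ taut
i=3: geometric 1.5811 vs commanded 2.2017 ⇒ slack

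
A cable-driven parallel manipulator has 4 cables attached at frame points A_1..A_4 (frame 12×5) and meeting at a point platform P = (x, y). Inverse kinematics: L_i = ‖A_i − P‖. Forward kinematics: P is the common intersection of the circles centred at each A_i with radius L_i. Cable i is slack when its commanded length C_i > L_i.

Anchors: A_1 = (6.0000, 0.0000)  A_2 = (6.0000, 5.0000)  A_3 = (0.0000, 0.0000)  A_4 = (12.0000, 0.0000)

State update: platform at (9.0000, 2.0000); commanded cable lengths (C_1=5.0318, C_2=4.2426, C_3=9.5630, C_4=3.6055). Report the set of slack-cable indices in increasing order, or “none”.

cable 1: L_1 = ‖A_1−P‖ = 3.6056;  C_1 = 5.0318 → slack
cable 2: L_2 = ‖A_2−P‖ = 4.2426;  C_2 = 4.2426 → taut
cable 3: L_3 = ‖A_3−P‖ = 9.2195;  C_3 = 9.5630 → slack
cable 4: L_4 = ‖A_4−P‖ = 3.6056;  C_4 = 3.6055 → taut

1, 3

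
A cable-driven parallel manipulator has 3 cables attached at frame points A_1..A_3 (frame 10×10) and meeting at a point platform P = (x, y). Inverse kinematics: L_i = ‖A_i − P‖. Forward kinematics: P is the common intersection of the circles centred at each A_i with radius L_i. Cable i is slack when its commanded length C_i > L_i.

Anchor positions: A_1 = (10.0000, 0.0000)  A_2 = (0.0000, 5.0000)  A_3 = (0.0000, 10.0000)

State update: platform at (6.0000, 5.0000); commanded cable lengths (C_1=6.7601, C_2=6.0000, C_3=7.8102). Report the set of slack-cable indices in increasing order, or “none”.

cable 1: L_1 = ‖A_1−P‖ = 6.4031;  C_1 = 6.7601 → slack
cable 2: L_2 = ‖A_2−P‖ = 6.0000;  C_2 = 6.0000 → taut
cable 3: L_3 = ‖A_3−P‖ = 7.8102;  C_3 = 7.8102 → taut

1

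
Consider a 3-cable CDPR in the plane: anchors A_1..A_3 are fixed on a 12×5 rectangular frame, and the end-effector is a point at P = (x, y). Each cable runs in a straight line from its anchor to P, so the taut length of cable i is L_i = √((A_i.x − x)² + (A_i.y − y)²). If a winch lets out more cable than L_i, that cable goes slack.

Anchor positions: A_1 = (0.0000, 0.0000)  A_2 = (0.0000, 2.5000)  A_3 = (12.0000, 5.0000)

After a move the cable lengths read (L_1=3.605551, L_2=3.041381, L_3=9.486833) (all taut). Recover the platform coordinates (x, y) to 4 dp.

(3.0000, 2.0000)

circle eqns → linear via eq_j − eq_1; set k_j = A_j·A_j − L_j²
k_1 = 0.0000+0.0000−13.0000 = -13.0000
0.0000·x − 5.0000·y = k_1−k_2 = -10.0000
-24.0000·x − 10.0000·y = k_1−k_3 = -92.0000
solve first two rows → x=3.0000, y=2.0000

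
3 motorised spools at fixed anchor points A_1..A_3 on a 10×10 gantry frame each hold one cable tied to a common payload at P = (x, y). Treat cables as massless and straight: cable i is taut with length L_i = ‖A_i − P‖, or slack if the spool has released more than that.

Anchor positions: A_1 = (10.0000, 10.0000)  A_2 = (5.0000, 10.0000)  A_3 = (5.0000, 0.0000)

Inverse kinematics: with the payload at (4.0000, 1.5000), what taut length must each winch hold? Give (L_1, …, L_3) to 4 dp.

L_1: Δ = A_1−P = (6.0000, 8.5000) → ‖Δ‖ = √108.2500 = 10.4043
L_2: Δ = A_2−P = (1.0000, 8.5000) → ‖Δ‖ = √73.2500 = 8.5586
L_3: Δ = A_3−P = (1.0000, -1.5000) → ‖Δ‖ = √3.2500 = 1.8028

(10.4043, 8.5586, 1.8028)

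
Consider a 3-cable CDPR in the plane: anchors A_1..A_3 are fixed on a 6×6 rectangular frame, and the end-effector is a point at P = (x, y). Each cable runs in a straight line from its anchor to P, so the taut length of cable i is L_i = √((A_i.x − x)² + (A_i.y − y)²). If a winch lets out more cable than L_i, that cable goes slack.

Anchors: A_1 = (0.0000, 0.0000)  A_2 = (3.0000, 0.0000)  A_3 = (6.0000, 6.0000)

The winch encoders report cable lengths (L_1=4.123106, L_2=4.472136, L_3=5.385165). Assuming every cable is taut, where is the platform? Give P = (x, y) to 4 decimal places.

expand ‖A_i−P‖²=L_i² and subtract eq 1 (q_i ≔ ‖A_i‖²−L_i²)
q_1 = 0.0000+0.0000−17.0000 = -17.0000
eq1−eq2 → [-6.0000  0.0000]·P = -6.0000
eq1−eq3 → [-12.0000  -12.0000]·P = -60.0000
2×2 solve → P = (1.0000, 4.0000)

(1.0000, 4.0000)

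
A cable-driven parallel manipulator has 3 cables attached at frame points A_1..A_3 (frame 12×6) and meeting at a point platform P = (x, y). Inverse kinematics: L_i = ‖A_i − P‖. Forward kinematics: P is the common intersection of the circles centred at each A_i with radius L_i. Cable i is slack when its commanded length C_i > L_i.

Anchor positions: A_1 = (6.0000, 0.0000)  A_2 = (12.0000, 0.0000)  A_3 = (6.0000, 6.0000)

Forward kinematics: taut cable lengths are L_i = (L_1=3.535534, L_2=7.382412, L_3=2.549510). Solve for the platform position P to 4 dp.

circle eqns → linear via eq_j − eq_1; set q_j = A_j·A_j − L_j²
q_1 = 36.0000+0.0000−12.5000 = 23.5000
-12.0000·x + 0.0000·y = q_1−q_2 = -66.0000
0.0000·x − 12.0000·y = q_1−q_3 = -42.0000
solve first two rows → x=5.5000, y=3.5000

(5.5000, 3.5000)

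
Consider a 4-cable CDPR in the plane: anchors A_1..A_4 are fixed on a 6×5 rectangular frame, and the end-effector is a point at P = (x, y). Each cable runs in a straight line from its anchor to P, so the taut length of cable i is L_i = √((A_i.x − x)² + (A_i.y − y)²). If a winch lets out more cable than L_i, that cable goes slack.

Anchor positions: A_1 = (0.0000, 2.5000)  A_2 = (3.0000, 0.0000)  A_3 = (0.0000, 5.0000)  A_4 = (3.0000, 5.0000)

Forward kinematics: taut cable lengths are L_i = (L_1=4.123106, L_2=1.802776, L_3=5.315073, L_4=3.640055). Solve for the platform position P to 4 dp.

each cable: (A_i−P)·(A_i−P) = L_i²; let c_i = ‖A_i‖²−L_i²
c_1 = 0.0000+6.2500−17.0000 = -10.7500
row 1: -6.0000x + 5.0000y = -16.5000  (c_2=5.7500)
row 2: 0.0000x − 5.0000y = -7.5000  (c_3=-3.2500)
row 3: -6.0000x − 5.0000y = -31.5000  (c_4=20.7500)
Cramer on rows 1–2 → x = 4.0000, y = 1.5000
check cable 4: ‖A_4−P‖² = 13.2500 ≈ L_4² = 13.2500 ✓

(4.0000, 1.5000)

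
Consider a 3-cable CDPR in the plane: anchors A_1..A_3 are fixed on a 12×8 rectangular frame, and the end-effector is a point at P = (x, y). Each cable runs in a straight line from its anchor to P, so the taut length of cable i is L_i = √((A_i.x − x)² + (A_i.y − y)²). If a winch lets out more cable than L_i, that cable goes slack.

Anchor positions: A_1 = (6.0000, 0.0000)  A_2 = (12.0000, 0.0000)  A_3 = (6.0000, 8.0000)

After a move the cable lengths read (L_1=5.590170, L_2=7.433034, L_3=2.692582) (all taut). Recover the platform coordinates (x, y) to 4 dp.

(7.0000, 5.5000)

each cable: (A_i−P)·(A_i−P) = L_i²; let q_i = ‖A_i‖²−L_i²
q_1 = 36.0000+0.0000−31.2500 = 4.7500
row 1: -12.0000x + 0.0000y = -84.0000  (q_2=88.7500)
row 2: 0.0000x − 16.0000y = -88.0000  (q_3=92.7500)
Cramer on rows 1–2 → x = 7.0000, y = 5.5000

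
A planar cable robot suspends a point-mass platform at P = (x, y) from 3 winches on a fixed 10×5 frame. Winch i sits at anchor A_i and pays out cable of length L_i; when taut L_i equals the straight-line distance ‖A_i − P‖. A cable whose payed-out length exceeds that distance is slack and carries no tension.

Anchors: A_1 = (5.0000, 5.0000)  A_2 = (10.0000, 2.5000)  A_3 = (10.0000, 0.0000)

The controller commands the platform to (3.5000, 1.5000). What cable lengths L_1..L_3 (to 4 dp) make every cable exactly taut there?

cable 1: Δx=1.5000, Δy=3.5000; L_1 = √(Δx²+Δy²) = 3.8079
cable 2: Δx=6.5000, Δy=1.0000; L_2 = √(Δx²+Δy²) = 6.5765
cable 3: Δx=6.5000, Δy=-1.5000; L_3 = √(Δx²+Δy²) = 6.6708

(3.8079, 6.5765, 6.6708)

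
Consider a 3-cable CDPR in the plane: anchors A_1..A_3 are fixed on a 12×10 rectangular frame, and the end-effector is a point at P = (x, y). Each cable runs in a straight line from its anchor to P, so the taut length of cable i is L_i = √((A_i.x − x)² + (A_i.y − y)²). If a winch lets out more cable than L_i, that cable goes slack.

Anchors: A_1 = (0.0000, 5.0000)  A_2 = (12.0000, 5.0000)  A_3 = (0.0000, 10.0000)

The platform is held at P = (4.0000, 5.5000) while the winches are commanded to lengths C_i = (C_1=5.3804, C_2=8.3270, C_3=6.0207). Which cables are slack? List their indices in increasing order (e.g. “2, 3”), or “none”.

i=1: geometric 4.0311 vs commanded 5.3804 ⇒ slack
i=2: geometric 8.0156 vs commanded 8.3270 ⇒ slack
i=3: geometric 6.0208 vs commanded 6.0207 ⇒ taut

1, 2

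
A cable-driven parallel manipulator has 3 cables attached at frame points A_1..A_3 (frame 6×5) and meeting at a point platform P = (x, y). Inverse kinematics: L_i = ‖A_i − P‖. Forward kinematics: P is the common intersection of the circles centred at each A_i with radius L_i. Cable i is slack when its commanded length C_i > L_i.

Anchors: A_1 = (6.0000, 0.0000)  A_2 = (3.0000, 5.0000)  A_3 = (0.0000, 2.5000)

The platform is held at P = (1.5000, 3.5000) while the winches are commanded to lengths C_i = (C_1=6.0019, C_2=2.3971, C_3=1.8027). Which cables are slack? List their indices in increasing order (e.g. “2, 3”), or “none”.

cable 1: √((4.5000)²+(-3.5000)²)=5.7009, C_1=6.0019: slack
cable 2: √((1.5000)²+(1.5000)²)=2.1213, C_2=2.3971: slack
cable 3: √((-1.5000)²+(-1.0000)²)=1.8028, C_3=1.8027: taut

1, 2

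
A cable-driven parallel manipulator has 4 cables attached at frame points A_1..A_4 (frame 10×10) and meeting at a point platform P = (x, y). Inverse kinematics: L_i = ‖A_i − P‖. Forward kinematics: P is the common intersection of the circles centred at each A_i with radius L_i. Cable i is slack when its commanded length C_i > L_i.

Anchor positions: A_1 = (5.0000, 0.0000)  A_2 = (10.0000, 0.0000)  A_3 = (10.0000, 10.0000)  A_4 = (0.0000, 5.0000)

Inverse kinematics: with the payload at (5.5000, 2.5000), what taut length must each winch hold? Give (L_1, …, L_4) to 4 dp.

(2.5495, 5.1478, 8.7464, 6.0415)

L_1: Δ = A_1−P = (-0.5000, -2.5000) → ‖Δ‖ = √6.5000 = 2.5495
L_2: Δ = A_2−P = (4.5000, -2.5000) → ‖Δ‖ = √26.5000 = 5.1478
L_3: Δ = A_3−P = (4.5000, 7.5000) → ‖Δ‖ = √76.5000 = 8.7464
L_4: Δ = A_4−P = (-5.5000, 2.5000) → ‖Δ‖ = √36.5000 = 6.0415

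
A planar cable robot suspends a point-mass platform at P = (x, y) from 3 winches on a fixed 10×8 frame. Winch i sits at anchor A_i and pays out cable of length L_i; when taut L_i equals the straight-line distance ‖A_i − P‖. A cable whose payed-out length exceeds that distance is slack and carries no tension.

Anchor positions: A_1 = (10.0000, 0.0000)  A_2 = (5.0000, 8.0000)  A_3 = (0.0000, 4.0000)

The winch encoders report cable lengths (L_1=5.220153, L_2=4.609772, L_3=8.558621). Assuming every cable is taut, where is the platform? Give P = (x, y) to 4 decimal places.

(8.5000, 5.0000)

expand ‖A_i−P‖²=L_i² and subtract eq 1 (c_i ≔ ‖A_i‖²−L_i²)
c_1 = 100.0000+0.0000−27.2500 = 72.7500
eq1−eq2 → [10.0000  -16.0000]·P = 5.0000
eq1−eq3 → [20.0000  -8.0000]·P = 130.0000
2×2 solve → P = (8.5000, 5.0000)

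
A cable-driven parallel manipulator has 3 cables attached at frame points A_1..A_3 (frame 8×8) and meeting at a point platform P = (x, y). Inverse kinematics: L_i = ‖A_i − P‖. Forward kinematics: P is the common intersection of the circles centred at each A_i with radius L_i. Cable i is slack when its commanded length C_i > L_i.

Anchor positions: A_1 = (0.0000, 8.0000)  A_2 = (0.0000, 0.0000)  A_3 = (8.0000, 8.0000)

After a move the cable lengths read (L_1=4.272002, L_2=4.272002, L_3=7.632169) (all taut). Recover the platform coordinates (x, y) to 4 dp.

(1.5000, 4.0000)

each cable: (A_i−P)·(A_i−P) = L_i²; let k_i = ‖A_i‖²−L_i²
k_1 = 0.0000+64.0000−18.2500 = 45.7500
row 1: 0.0000x + 16.0000y = 64.0000  (k_2=-18.2500)
row 2: -16.0000x + 0.0000y = -24.0000  (k_3=69.7500)
Cramer on rows 1–2 → x = 1.5000, y = 4.0000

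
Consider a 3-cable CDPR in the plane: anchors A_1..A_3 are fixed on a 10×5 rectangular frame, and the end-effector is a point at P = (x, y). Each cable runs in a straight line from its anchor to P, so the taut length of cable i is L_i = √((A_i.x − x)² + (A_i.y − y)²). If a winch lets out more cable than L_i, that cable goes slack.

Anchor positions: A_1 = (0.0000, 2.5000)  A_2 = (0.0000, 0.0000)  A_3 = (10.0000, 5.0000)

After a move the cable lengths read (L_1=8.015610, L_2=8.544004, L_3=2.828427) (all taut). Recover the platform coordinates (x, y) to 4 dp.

(8.0000, 3.0000)

expand ‖A_i−P‖²=L_i² and subtract eq 1 (k_i ≔ ‖A_i‖²−L_i²)
k_1 = 0.0000+6.2500−64.2500 = -58.0000
eq1−eq2 → [0.0000  5.0000]·P = 15.0000
eq1−eq3 → [-20.0000  -5.0000]·P = -175.0000
2×2 solve → P = (8.0000, 3.0000)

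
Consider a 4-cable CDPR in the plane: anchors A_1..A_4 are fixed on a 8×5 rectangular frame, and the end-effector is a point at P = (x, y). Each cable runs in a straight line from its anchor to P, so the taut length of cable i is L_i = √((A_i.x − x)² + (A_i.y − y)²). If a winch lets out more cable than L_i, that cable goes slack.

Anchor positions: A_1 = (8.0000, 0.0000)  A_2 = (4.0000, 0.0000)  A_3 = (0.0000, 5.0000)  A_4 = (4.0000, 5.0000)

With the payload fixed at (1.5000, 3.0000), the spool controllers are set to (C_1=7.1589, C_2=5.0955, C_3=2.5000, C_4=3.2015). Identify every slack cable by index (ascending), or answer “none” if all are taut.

i=1: geometric 7.1589 vs commanded 7.1589 ⇒ taut
i=2: geometric 3.9051 vs commanded 5.0955 ⇒ slack
i=3: geometric 2.5000 vs commanded 2.5000 ⇒ taut
i=4: geometric 3.2016 vs commanded 3.2015 ⇒ taut

2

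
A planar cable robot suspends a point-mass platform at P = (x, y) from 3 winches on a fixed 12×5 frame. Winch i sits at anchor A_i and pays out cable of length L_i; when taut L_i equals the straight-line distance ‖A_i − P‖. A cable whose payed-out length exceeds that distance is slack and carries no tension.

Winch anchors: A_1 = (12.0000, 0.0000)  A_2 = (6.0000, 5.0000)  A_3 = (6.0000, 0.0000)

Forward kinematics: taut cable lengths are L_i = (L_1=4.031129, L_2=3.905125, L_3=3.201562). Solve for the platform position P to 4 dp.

(8.5000, 2.0000)

expand ‖A_i−P‖²=L_i² and subtract eq 1 (k_i ≔ ‖A_i‖²−L_i²)
k_1 = 144.0000+0.0000−16.2500 = 127.7500
eq1−eq2 → [12.0000  -10.0000]·P = 82.0000
eq1−eq3 → [12.0000  0.0000]·P = 102.0000
2×2 solve → P = (8.5000, 2.0000)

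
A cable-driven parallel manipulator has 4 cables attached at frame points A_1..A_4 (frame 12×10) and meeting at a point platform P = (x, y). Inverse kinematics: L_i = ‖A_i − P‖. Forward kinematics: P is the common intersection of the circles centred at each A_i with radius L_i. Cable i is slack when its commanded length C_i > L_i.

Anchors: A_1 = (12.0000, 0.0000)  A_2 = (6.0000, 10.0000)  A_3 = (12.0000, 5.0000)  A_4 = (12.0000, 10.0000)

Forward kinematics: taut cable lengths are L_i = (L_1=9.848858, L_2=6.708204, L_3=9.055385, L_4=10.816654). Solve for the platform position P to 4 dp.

circle eqns → linear via eq_j − eq_1; set c_j = A_j·A_j − L_j²
c_1 = 144.0000+0.0000−97.0000 = 47.0000
12.0000·x − 20.0000·y = c_1−c_2 = -44.0000
0.0000·x − 10.0000·y = c_1−c_3 = -40.0000
0.0000·x − 20.0000·y = c_1−c_4 = -80.0000
solve first two rows → x=3.0000, y=4.0000
check cable 4: ‖A_4−P‖² = 117.0000 ≈ L_4² = 117.0000 ✓

(3.0000, 4.0000)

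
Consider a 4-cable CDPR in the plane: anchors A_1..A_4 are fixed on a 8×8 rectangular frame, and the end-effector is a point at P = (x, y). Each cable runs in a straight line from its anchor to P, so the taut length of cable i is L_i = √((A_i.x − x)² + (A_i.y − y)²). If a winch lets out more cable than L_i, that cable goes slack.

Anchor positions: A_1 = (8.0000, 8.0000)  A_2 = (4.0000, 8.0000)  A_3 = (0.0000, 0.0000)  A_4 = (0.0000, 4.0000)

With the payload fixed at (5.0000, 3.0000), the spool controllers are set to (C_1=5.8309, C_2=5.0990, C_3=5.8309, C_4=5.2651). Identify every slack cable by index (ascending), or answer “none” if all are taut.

cable 1: L_1 = ‖A_1−P‖ = 5.8310;  C_1 = 5.8309 → taut
cable 2: L_2 = ‖A_2−P‖ = 5.0990;  C_2 = 5.0990 → taut
cable 3: L_3 = ‖A_3−P‖ = 5.8310;  C_3 = 5.8309 → taut
cable 4: L_4 = ‖A_4−P‖ = 5.0990;  C_4 = 5.2651 → slack

4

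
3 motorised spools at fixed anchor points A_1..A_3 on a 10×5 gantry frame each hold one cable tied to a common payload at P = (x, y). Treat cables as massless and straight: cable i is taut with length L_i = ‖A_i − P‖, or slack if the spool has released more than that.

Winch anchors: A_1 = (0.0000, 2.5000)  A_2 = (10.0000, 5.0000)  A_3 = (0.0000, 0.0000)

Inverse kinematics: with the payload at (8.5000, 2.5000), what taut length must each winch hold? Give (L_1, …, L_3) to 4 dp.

L_1 = √((0.0000−8.5000)² + (2.5000−2.5000)²) = 8.5000
L_2 = √((10.0000−8.5000)² + (5.0000−2.5000)²) = 2.9155
L_3 = √((0.0000−8.5000)² + (0.0000−2.5000)²) = 8.8600

(8.5000, 2.9155, 8.8600)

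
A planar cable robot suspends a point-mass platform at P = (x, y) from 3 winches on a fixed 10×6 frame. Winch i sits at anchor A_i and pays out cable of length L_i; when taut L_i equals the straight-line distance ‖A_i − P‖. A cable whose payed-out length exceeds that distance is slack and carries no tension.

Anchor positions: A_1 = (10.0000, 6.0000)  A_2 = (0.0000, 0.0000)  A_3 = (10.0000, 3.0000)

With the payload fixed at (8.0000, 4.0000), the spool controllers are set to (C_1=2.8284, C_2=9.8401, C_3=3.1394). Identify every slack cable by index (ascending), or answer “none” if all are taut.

2, 3

cable 1: L_1 = ‖A_1−P‖ = 2.8284;  C_1 = 2.8284 → taut
cable 2: L_2 = ‖A_2−P‖ = 8.9443;  C_2 = 9.8401 → slack
cable 3: L_3 = ‖A_3−P‖ = 2.2361;  C_3 = 3.1394 → slack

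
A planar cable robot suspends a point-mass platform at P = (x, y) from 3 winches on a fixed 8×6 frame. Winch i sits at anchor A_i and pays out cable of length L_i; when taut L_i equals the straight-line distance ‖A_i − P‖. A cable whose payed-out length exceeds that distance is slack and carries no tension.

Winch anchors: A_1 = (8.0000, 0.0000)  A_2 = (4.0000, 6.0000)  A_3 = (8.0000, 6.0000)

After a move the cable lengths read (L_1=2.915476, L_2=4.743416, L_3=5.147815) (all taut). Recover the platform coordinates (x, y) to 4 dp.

circle eqns → linear via eq_j − eq_1; set k_j = A_j·A_j − L_j²
k_1 = 64.0000+0.0000−8.5000 = 55.5000
8.0000·x − 12.0000·y = k_1−k_2 = 26.0000
0.0000·x − 12.0000·y = k_1−k_3 = -18.0000
solve first two rows → x=5.5000, y=1.5000

(5.5000, 1.5000)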